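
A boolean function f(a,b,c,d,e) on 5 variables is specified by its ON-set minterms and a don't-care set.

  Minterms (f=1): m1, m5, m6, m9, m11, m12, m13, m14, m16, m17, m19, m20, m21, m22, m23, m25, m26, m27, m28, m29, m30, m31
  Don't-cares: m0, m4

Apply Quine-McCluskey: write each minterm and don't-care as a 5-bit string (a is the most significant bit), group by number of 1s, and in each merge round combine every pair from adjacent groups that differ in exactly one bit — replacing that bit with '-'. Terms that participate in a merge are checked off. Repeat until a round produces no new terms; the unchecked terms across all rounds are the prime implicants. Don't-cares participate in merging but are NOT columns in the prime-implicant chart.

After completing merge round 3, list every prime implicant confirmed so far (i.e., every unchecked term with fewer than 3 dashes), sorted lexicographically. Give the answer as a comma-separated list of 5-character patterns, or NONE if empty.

[col 0] 00000*, 00001*, 00100*, 00101*, 00110*, 01001*, 01011*, 01100*, 01101*, 01110*, 10000*, 10001*, 10011*, 10100*, 10101*, 10110*, 10111*, 11001*, 11010*, 11011*, 11100*, 11101*, 11110*, 11111*
[col 1] -0000*, -0001*, -0100*, -0101*, -0110*, -1001*, -1011*, -1100*, -1101*, -1110*, 0-001*, 0-100*, 0-101*, 0-110*, 00-00*, 00-01*, 0000-*, 001-0*, 0010-*, 01-01*, 010-1*, 011-0*, 0110-*, 1-001*, 1-011*, 1-100*, 1-101*, 1-110*, 1-111*, 10-00*, 10-01*, 10-11*, 100-1*, 1000-*, 101-0*, 101-1*, 1010-*, 1011-*, 11-01*, 11-10*, 11-11*, 110-1*, 1101-*, 111-0*, 111-1*, 1110-*, 1111-*
[col 2] --001*, --100*, --101*, --110*, -0-00*, -0-01*, -000-*, -01-0*, -010-*, -1-01*, -10-1, -11-0*, -110-*, 0--01*, 0-1-0*, 0-10-*, 00-0-*, 1--01*, 1--11*, 1-0-1*, 1-1-0*, 1-1-1*, 1-10-*, 1-11-*, 10--1*, 10-0-*, 101--*, 11--1*, 11-1-, 111--*
[col 3] ---01, --1-0, --10-, -0-0-, 1---1, 1-1--
Prime implicants: ---01, --1-0, --10-, -0-0-, -10-1, 1---1, 1-1--, 11-1-

-10-1, 11-1-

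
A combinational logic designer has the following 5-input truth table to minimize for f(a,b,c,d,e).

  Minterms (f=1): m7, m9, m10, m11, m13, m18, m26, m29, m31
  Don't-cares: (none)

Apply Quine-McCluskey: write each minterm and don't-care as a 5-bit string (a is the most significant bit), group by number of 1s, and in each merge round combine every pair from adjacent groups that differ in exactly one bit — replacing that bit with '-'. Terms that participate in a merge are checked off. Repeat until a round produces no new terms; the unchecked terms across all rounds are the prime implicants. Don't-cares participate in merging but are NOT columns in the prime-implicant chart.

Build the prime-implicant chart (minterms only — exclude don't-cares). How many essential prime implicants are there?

size-2^0 implicants → 00111  01001(✓)  01010(✓)  01011(✓)  01101(✓)  10010(✓)  11010(✓)  11101(✓)  11111(✓)
size-2^1 implicants → -1010  -1101  01-01  010-1  0101-  1-010  111-1
Unchecked terms (primes): -1010, -1101, 00111, 01-01, 010-1, 0101-, 1-010, 111-1
Minterm coverage:
  m7 ⊆ 00111 [E]
  m9 ⊆ 01-01,010-1
  m10 ⊆ -1010,0101-
  m11 ⊆ 010-1,0101-
  m13 ⊆ -1101,01-01
  m18 ⊆ 1-010 [E]
  m26 ⊆ -1010,1-010
  m29 ⊆ -1101,111-1
  m31 ⊆ 111-1 [E]
E = {00111, 1-010, 111-1}

3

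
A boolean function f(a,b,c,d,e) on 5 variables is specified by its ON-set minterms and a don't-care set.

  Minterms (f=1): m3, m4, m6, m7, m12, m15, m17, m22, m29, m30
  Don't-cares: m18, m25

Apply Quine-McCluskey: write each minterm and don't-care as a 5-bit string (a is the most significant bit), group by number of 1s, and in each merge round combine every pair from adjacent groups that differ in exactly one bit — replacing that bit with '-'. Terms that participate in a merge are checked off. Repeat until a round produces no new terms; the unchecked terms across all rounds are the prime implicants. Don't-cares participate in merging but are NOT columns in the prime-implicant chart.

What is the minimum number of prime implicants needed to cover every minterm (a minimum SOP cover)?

7

size-2^0 implicants → 00011(✓)  00100(✓)  00110(✓)  00111(✓)  01100(✓)  01111(✓)  10001(✓)  10010(✓)  10110(✓)  11001(✓)  11101(✓)  11110(✓)
size-2^1 implicants → -0110  0-100  0-111  00-11  001-0  0011-  1-001  1-110  10-10  11-01
Unchecked terms (primes): -0110, 0-100, 0-111, 00-11, 001-0, 0011-, 1-001, 1-110, 10-10, 11-01
Minterm coverage:
  m3 ⊆ 00-11 [E]
  m4 ⊆ 0-100,001-0
  m6 ⊆ -0110,001-0,0011-
  m7 ⊆ 0-111,00-11,0011-
  m12 ⊆ 0-100 [E]
  m15 ⊆ 0-111 [E]
  m17 ⊆ 1-001 [E]
  m22 ⊆ -0110,1-110,10-10
  m29 ⊆ 11-01 [E]
  m30 ⊆ 1-110 [E]
E = {0-100, 0-111, 00-11, 1-001, 1-110, 11-01}
Petrick residual → -0110
Cover = b'cde' + a'cd'e' + a'cde + a'b'de + ac'd'e + acde' + abd'e  |cover|=7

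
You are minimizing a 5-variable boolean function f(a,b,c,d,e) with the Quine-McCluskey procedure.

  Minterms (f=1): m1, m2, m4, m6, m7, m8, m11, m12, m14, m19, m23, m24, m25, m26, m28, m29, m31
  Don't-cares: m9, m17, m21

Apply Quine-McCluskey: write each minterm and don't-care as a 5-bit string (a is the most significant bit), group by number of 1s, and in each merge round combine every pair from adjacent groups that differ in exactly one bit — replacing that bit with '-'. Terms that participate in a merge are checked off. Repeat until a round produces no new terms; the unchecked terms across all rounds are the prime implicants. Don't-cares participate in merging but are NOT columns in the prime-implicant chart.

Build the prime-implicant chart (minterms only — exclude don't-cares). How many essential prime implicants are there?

7

size-2^0 implicants → 00001(✓)  00010(✓)  00100(✓)  00110(✓)  00111(✓)  01000(✓)  01001(✓)  01011(✓)  01100(✓)  01110(✓)  10001(✓)  10011(✓)  10101(✓)  10111(✓)  11000(✓)  11001(✓)  11010(✓)  11100(✓)  11101(✓)  11111(✓)
size-2^1 implicants → -0001(✓)  -0111  -1000(✓)  -1001(✓)  -1100(✓)  0-001(✓)  0-100(✓)  0-110(✓)  00-10  001-0(✓)  0011-  01-00(✓)  010-1  0100-(✓)  011-0(✓)  1-001(✓)  1-101(✓)  1-111(✓)  10-01(✓)  10-11(✓)  100-1(✓)  101-1(✓)  11-00(✓)  11-01(✓)  110-0  1100-(✓)  111-1(✓)  1110-(✓)
size-2^2 implicants → --001  -1-00  -100-  0-1-0  1--01  1-1-1  10--1  11-0-
Unchecked terms (primes): --001, -0111, -1-00, -100-, 0-1-0, 00-10, 0011-, 010-1, 1--01, 1-1-1, 10--1, 11-0-, 110-0
Minterm coverage:
  m1 ⊆ --001 [E]
  m2 ⊆ 00-10 [E]
  m4 ⊆ 0-1-0 [E]
  m6 ⊆ 0-1-0,00-10,0011-
  m7 ⊆ -0111,0011-
  m8 ⊆ -1-00,-100-
  m11 ⊆ 010-1 [E]
  m12 ⊆ -1-00,0-1-0
  m14 ⊆ 0-1-0 [E]
  m19 ⊆ 10--1 [E]
  m23 ⊆ -0111,1-1-1,10--1
  m24 ⊆ -1-00,-100-,11-0-,110-0
  m25 ⊆ --001,-100-,1--01,11-0-
  m26 ⊆ 110-0 [E]
  m28 ⊆ -1-00,11-0-
  m29 ⊆ 1--01,1-1-1,11-0-
  m31 ⊆ 1-1-1 [E]
E = {--001, 0-1-0, 00-10, 010-1, 1-1-1, 10--1, 110-0}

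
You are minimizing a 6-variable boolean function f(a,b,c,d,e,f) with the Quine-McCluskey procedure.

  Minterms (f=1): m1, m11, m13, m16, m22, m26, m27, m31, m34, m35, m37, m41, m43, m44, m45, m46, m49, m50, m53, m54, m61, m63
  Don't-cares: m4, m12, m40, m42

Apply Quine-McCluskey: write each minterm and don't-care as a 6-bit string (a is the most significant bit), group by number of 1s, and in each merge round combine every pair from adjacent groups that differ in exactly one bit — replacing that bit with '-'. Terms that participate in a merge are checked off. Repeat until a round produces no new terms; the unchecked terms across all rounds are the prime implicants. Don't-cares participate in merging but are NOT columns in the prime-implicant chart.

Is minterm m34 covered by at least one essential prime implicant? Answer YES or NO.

YES

[col 0] 000001, 000100*, 001011*, 001100*, 001101*, 010000, 010110*, 011010*, 011011*, 011111*, 100010*, 100011*, 100101*, 101000*, 101001*, 101010*, 101011*, 101100*, 101101*, 101110*, 110001*, 110010*, 110101*, 110110*, 111101*, 111111*
[col 1] -01011, -01100*, -01101*, -10110, -11111, 0-1011, 00-100, 00110-*, 011-11, 01101-, 1-0010, 1-0101*, 1-1101*, 10-010*, 10-011*, 10-101*, 10001-*, 101-00*, 101-01*, 101-10*, 1010-0*, 1010-1*, 10100-*, 10101-*, 1011-0*, 10110-*, 11-101*, 110-01, 110-10, 1111-1
[col 2] -0110-, 1--101, 10-01-, 101--0, 101-0-, 1010--
Prime implicants: -01011, -0110-, -10110, -11111, 0-1011, 00-100, 000001, 010000, 011-11, 01101-, 1--101, 1-0010, 10-01-, 101--0, 101-0-, 1010--, 110-01, 110-10, 1111-1
PI chart (minterm → PIs covering it):
  1 | 000001  (sole → essential)
  11 | -01011,0-1011
  13 | -0110-  (sole → essential)
  16 | 010000  (sole → essential)
  22 | -10110  (sole → essential)
  26 | 01101-  (sole → essential)
  27 | 0-1011,011-11,01101-
  31 | -11111,011-11
  34 | 1-0010,10-01-
  35 | 10-01-  (sole → essential)
  37 | 1--101  (sole → essential)
  41 | 101-0-,1010--
  43 | -01011,10-01-,1010--
  44 | -0110-,101--0,101-0-
  45 | -0110-,1--101,101-0-
  46 | 101--0  (sole → essential)
  49 | 110-01  (sole → essential)
  50 | 1-0010,110-10
  53 | 1--101,110-01
  54 | -10110,110-10
  61 | 1--101,1111-1
  63 | -11111,1111-1
Essential prime implicants: -0110-, -10110, 000001, 010000, 01101-, 1--101, 10-01-, 101--0, 110-01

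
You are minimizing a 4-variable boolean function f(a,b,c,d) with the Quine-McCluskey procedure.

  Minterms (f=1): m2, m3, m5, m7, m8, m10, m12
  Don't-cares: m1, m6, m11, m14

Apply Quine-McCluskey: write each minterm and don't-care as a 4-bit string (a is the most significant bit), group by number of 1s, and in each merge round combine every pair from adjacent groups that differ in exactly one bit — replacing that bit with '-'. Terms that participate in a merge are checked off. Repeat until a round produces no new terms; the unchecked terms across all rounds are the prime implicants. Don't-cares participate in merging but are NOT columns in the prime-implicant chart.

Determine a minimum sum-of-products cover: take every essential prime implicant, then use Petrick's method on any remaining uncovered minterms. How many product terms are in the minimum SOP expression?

[col 0] 0001*, 0010*, 0011*, 0101*, 0110*, 0111*, 1000*, 1010*, 1011*, 1100*, 1110*
[col 1] -010*, -011*, -110*, 0-01*, 0-10*, 0-11*, 00-1*, 001-*, 01-1*, 011-*, 1-00*, 1-10*, 10-0*, 101-*, 11-0*
[col 2] --10, -01-, 0--1, 0-1-, 1--0
Prime implicants: --10, -01-, 0--1, 0-1-, 1--0
PI chart (minterm → PIs covering it):
  2 | --10,-01-,0-1-
  3 | -01-,0--1,0-1-
  5 | 0--1  (sole → essential)
  7 | 0--1,0-1-
  8 | 1--0  (sole → essential)
  10 | --10,-01-,1--0
  12 | 1--0  (sole → essential)
Essential prime implicants: 0--1, 1--0
Petrick residual → --10
Minimum SOP uses 3 PIs: cd' + a'd + ad'

3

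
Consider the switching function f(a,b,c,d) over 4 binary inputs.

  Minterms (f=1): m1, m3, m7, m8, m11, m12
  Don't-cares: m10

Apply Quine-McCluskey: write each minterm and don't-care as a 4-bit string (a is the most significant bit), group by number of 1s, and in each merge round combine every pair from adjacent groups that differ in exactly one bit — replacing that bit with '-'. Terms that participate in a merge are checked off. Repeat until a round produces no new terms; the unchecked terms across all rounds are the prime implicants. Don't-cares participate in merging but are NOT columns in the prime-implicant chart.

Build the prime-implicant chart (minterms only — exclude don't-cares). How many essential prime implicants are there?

[col 0] 0001*, 0011*, 0111*, 1000*, 1010*, 1011*, 1100*
[col 1] -011, 0-11, 00-1, 1-00, 10-0, 101-
Prime implicants: -011, 0-11, 00-1, 1-00, 10-0, 101-
PI chart (minterm → PIs covering it):
  1 | 00-1  (sole → essential)
  3 | -011,0-11,00-1
  7 | 0-11  (sole → essential)
  8 | 1-00,10-0
  11 | -011,101-
  12 | 1-00  (sole → essential)
Essential prime implicants: 0-11, 00-1, 1-00

3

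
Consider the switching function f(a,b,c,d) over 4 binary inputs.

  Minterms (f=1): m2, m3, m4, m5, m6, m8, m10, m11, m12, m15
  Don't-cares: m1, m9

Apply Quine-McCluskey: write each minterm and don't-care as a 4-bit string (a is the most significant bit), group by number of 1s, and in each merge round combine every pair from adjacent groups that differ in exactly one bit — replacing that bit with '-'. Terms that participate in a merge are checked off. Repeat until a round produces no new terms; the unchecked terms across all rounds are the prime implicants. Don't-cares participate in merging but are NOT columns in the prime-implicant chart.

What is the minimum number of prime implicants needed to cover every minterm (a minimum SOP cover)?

5

[col 0] 0001*, 0010*, 0011*, 0100*, 0101*, 0110*, 1000*, 1001*, 1010*, 1011*, 1100*, 1111*
[col 1] -001*, -010*, -011*, -100, 0-01, 0-10, 00-1*, 001-*, 01-0, 010-, 1-00, 1-11, 10-0*, 10-1*, 100-*, 101-*
[col 2] -0-1, -01-, 10--
Prime implicants: -0-1, -01-, -100, 0-01, 0-10, 01-0, 010-, 1-00, 1-11, 10--
PI chart (minterm → PIs covering it):
  2 | -01-,0-10
  3 | -0-1,-01-
  4 | -100,01-0,010-
  5 | 0-01,010-
  6 | 0-10,01-0
  8 | 1-00,10--
  10 | -01-,10--
  11 | -0-1,-01-,1-11,10--
  12 | -100,1-00
  15 | 1-11  (sole → essential)
Essential prime implicants: 1-11
Petrick residual → -01-, 0-01, 01-0, 1-00
Minimum SOP uses 5 PIs: b'c + a'c'd + a'bd' + ac'd' + acd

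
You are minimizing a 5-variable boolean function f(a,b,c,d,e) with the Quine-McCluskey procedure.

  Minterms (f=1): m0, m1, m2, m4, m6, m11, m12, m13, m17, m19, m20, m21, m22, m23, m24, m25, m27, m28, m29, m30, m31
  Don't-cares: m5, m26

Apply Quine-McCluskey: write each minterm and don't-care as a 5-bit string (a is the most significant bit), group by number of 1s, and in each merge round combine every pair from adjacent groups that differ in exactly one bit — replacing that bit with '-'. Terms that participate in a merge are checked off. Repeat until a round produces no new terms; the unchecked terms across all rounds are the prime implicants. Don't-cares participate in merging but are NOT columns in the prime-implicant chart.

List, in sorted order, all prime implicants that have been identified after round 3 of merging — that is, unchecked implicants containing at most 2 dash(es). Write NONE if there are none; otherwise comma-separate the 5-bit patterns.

-0-01, -01-0, -1011, 00--0, 00-0-

Round 0: 00000✓ 00001✓ 00010✓ 00100✓ 00101✓ 00110✓ 01011✓ 01100✓ 01101✓ 10001✓ 10011✓ 10100✓ 10101✓ 10110✓ 10111✓ 11000✓ 11001✓ 11010✓ 11011✓ 11100✓ 11101✓ 11110✓ 11111✓
Round 1: -0001✓ -0100✓ -0101✓ -0110✓ -1011 -1100✓ -1101✓ 0-100✓ 0-101✓ 00-00✓ 00-01✓ 00-10✓ 000-0✓ 0000-✓ 001-0✓ 0010-✓ 0110-✓ 1-001✓ 1-011✓ 1-100✓ 1-101✓ 1-110✓ 1-111✓ 10-01✓ 10-11✓ 100-1✓ 101-0✓ 101-1✓ 1010-✓ 1011-✓ 11-00✓ 11-01✓ 11-10✓ 11-11✓ 110-0✓ 110-1✓ 1100-✓ 1101-✓ 111-0✓ 111-1✓ 1110-✓ 1111-✓
Round 2: --100✓ --101✓ -0-01 -01-0 -010-✓ -110-✓ 0-10-✓ 00--0 00-0- 1--01✓ 1--11✓ 1-0-1✓ 1-1-0✓ 1-1-1✓ 1-10-✓ 1-11-✓ 10--1✓ 101--✓ 11--0✓ 11--1✓ 11-0-✓ 11-1-✓ 110--✓ 111--✓
Round 3: --10- 1---1 1-1-- 11---
PIs = {--10-, -0-01, -01-0, -1011, 00--0, 00-0-, 1---1, 1-1--, 11---}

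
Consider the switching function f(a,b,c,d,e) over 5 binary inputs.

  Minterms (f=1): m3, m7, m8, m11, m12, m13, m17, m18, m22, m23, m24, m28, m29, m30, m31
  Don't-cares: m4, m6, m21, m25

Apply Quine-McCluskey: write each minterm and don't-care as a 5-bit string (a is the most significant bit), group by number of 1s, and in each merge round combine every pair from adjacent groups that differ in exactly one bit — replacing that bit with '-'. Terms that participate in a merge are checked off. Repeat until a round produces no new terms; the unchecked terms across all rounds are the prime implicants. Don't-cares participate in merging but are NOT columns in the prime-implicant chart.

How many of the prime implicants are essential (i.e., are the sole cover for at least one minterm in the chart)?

size-2^0 implicants → 00011(✓)  00100(✓)  00110(✓)  00111(✓)  01000(✓)  01011(✓)  01100(✓)  01101(✓)  10001(✓)  10010(✓)  10101(✓)  10110(✓)  10111(✓)  11000(✓)  11001(✓)  11100(✓)  11101(✓)  11110(✓)  11111(✓)
size-2^1 implicants → -0110(✓)  -0111(✓)  -1000(✓)  -1100(✓)  -1101(✓)  0-011  0-100  00-11  001-0  0011-(✓)  01-00(✓)  0110-(✓)  1-001(✓)  1-101(✓)  1-110(✓)  1-111(✓)  10-01(✓)  10-10  101-1(✓)  1011-(✓)  11-00(✓)  11-01(✓)  1100-(✓)  111-0(✓)  111-1(✓)  1110-(✓)  1111-(✓)
size-2^2 implicants → -011-  -1-00  -110-  1--01  1-1-1  1-11-  11-0-  111--
Unchecked terms (primes): -011-, -1-00, -110-, 0-011, 0-100, 00-11, 001-0, 1--01, 1-1-1, 1-11-, 10-10, 11-0-, 111--
Minterm coverage:
  m3 ⊆ 0-011,00-11
  m7 ⊆ -011-,00-11
  m8 ⊆ -1-00 [E]
  m11 ⊆ 0-011 [E]
  m12 ⊆ -1-00,-110-,0-100
  m13 ⊆ -110- [E]
  m17 ⊆ 1--01 [E]
  m18 ⊆ 10-10 [E]
  m22 ⊆ -011-,1-11-,10-10
  m23 ⊆ -011-,1-1-1,1-11-
  m24 ⊆ -1-00,11-0-
  m28 ⊆ -1-00,-110-,11-0-,111--
  m29 ⊆ -110-,1--01,1-1-1,11-0-,111--
  m30 ⊆ 1-11-,111--
  m31 ⊆ 1-1-1,1-11-,111--
E = {-1-00, -110-, 0-011, 1--01, 10-10}

5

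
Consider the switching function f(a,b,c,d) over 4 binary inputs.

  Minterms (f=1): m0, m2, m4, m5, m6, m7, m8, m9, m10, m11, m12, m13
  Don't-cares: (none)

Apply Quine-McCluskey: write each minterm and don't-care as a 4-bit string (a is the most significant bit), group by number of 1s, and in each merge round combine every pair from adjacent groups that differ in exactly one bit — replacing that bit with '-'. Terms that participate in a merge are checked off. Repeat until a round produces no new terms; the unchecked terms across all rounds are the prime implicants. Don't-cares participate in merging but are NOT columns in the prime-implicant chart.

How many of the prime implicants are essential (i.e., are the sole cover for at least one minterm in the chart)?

Round 0: 0000✓ 0010✓ 0100✓ 0101✓ 0110✓ 0111✓ 1000✓ 1001✓ 1010✓ 1011✓ 1100✓ 1101✓
Round 1: -000✓ -010✓ -100✓ -101✓ 0-00✓ 0-10✓ 00-0✓ 01-0✓ 01-1✓ 010-✓ 011-✓ 1-00✓ 1-01✓ 10-0✓ 10-1✓ 100-✓ 101-✓ 110-✓
Round 2: --00 -0-0 -10- 0--0 01-- 1-0- 10--
PIs = {--00, -0-0, -10-, 0--0, 01--, 1-0-, 10--}
Coverage chart:
  m0: --00,-0-0,0--0
  m2: -0-0,0--0
  m4: --00,-10-,0--0,01--
  m5: -10-,01--
  m6: 0--0,01--
  m7: 01-- ←essential
  m8: --00,-0-0,1-0-,10--
  m9: 1-0-,10--
  m10: -0-0,10--
  m11: 10-- ←essential
  m12: --00,-10-,1-0-
  m13: -10-,1-0-
Essential: 01--, 10--

2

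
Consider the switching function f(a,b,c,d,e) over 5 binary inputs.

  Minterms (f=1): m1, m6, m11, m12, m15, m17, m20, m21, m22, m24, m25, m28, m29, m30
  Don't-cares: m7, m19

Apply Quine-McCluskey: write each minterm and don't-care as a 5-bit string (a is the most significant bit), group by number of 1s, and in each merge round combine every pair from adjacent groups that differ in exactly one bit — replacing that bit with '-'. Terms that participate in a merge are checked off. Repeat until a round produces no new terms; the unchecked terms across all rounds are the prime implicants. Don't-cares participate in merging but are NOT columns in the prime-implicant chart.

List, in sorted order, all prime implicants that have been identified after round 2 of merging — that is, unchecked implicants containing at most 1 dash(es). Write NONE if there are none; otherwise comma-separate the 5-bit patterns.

[col 0] 00001*, 00110*, 00111*, 01011*, 01100*, 01111*, 10001*, 10011*, 10100*, 10101*, 10110*, 11000*, 11001*, 11100*, 11101*, 11110*
[col 1] -0001, -0110, -1100, 0-111, 0011-, 01-11, 1-001*, 1-100*, 1-101*, 1-110*, 10-01*, 100-1, 101-0*, 1010-*, 11-00*, 11-01*, 1100-*, 111-0*, 1110-*
[col 2] 1--01, 1-1-0, 1-10-, 11-0-
Prime implicants: -0001, -0110, -1100, 0-111, 0011-, 01-11, 1--01, 1-1-0, 1-10-, 100-1, 11-0-

-0001, -0110, -1100, 0-111, 0011-, 01-11, 100-1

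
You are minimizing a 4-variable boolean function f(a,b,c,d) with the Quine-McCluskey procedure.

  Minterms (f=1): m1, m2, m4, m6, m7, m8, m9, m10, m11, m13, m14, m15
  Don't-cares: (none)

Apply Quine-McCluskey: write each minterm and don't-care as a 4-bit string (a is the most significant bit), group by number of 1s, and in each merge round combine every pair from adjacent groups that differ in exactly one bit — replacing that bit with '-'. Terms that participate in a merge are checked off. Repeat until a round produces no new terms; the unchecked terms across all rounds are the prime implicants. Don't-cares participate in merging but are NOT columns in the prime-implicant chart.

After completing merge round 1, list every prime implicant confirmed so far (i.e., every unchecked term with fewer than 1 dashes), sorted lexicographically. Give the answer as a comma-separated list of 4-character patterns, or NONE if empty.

[col 0] 0001*, 0010*, 0100*, 0110*, 0111*, 1000*, 1001*, 1010*, 1011*, 1101*, 1110*, 1111*
[col 1] -001, -010*, -110*, -111*, 0-10*, 01-0, 011-*, 1-01*, 1-10*, 1-11*, 10-0*, 10-1*, 100-*, 101-*, 11-1*, 111-*
[col 2] --10, -11-, 1--1, 1-1-, 10--
Prime implicants: --10, -001, -11-, 01-0, 1--1, 1-1-, 10--

NONE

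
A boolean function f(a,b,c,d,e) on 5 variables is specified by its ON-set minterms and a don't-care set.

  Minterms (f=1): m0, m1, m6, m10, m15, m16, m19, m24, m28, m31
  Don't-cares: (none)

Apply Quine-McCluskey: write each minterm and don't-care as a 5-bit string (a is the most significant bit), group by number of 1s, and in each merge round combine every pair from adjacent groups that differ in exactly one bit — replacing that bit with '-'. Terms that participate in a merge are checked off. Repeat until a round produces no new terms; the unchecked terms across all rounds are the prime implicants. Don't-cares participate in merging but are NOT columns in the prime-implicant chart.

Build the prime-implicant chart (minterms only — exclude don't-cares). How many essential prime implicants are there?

6

[col 0] 00000*, 00001*, 00110, 01010, 01111*, 10000*, 10011, 11000*, 11100*, 11111*
[col 1] -0000, -1111, 0000-, 1-000, 11-00
Prime implicants: -0000, -1111, 0000-, 00110, 01010, 1-000, 10011, 11-00
PI chart (minterm → PIs covering it):
  0 | -0000,0000-
  1 | 0000-  (sole → essential)
  6 | 00110  (sole → essential)
  10 | 01010  (sole → essential)
  15 | -1111  (sole → essential)
  16 | -0000,1-000
  19 | 10011  (sole → essential)
  24 | 1-000,11-00
  28 | 11-00  (sole → essential)
  31 | -1111  (sole → essential)
Essential prime implicants: -1111, 0000-, 00110, 01010, 10011, 11-00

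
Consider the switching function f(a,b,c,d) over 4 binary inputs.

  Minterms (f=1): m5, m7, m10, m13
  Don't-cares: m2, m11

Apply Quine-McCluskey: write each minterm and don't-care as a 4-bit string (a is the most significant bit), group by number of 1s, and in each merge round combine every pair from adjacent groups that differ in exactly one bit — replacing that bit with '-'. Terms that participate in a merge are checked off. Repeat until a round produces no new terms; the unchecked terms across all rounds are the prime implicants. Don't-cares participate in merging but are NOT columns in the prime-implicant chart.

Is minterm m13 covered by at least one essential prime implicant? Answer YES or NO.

[col 0] 0010*, 0101*, 0111*, 1010*, 1011*, 1101*
[col 1] -010, -101, 01-1, 101-
Prime implicants: -010, -101, 01-1, 101-
PI chart (minterm → PIs covering it):
  5 | -101,01-1
  7 | 01-1  (sole → essential)
  10 | -010,101-
  13 | -101  (sole → essential)
Essential prime implicants: -101, 01-1

YES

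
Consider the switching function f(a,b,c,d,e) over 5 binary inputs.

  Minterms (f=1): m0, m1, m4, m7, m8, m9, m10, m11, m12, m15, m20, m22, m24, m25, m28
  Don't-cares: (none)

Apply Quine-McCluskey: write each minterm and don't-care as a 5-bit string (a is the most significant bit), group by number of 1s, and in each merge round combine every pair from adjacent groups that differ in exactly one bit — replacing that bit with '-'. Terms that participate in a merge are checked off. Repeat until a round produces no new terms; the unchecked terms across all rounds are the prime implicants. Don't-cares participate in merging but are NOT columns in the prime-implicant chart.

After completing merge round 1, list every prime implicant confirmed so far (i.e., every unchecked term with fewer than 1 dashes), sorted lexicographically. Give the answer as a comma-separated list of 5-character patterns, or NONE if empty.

size-2^0 implicants → 00000(✓)  00001(✓)  00100(✓)  00111(✓)  01000(✓)  01001(✓)  01010(✓)  01011(✓)  01100(✓)  01111(✓)  10100(✓)  10110(✓)  11000(✓)  11001(✓)  11100(✓)
size-2^1 implicants → -0100(✓)  -1000(✓)  -1001(✓)  -1100(✓)  0-000(✓)  0-001(✓)  0-100(✓)  0-111  00-00(✓)  0000-(✓)  01-00(✓)  01-11  010-0(✓)  010-1(✓)  0100-(✓)  0101-(✓)  1-100(✓)  101-0  11-00(✓)  1100-(✓)
size-2^2 implicants → --100  -1-00  -100-  0--00  0-00-  010--
Unchecked terms (primes): --100, -1-00, -100-, 0--00, 0-00-, 0-111, 01-11, 010--, 101-0

NONE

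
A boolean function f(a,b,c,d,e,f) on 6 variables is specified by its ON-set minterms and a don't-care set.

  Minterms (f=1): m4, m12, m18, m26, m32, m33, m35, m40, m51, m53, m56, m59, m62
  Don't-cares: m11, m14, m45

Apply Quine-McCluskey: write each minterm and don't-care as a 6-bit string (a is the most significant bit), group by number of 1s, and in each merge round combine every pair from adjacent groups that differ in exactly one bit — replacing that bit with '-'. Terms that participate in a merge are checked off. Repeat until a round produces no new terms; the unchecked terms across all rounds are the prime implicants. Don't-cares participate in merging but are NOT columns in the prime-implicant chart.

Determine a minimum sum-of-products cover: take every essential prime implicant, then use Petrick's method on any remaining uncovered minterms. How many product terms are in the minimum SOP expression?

8

[col 0] 000100*, 001011, 001100*, 001110*, 010010*, 011010*, 100000*, 100001*, 100011*, 101000*, 101101, 110011*, 110101, 111000*, 111011*, 111110
[col 1] 00-100, 0011-0, 01-010, 1-0011, 1-1000, 10-000, 1000-1, 10000-, 11-011
Prime implicants: 00-100, 001011, 0011-0, 01-010, 1-0011, 1-1000, 10-000, 1000-1, 10000-, 101101, 11-011, 110101, 111110
PI chart (minterm → PIs covering it):
  4 | 00-100  (sole → essential)
  12 | 00-100,0011-0
  18 | 01-010  (sole → essential)
  26 | 01-010  (sole → essential)
  32 | 10-000,10000-
  33 | 1000-1,10000-
  35 | 1-0011,1000-1
  40 | 1-1000,10-000
  51 | 1-0011,11-011
  53 | 110101  (sole → essential)
  56 | 1-1000  (sole → essential)
  59 | 11-011  (sole → essential)
  62 | 111110  (sole → essential)
Essential prime implicants: 00-100, 01-010, 1-1000, 11-011, 110101, 111110
Petrick residual → 1-0011, 10000-
Minimum SOP uses 8 PIs: a'b'de'f' + a'bd'ef' + ac'd'ef + acd'e'f' + ab'c'd'e' + abd'ef + abc'de'f + abcdef'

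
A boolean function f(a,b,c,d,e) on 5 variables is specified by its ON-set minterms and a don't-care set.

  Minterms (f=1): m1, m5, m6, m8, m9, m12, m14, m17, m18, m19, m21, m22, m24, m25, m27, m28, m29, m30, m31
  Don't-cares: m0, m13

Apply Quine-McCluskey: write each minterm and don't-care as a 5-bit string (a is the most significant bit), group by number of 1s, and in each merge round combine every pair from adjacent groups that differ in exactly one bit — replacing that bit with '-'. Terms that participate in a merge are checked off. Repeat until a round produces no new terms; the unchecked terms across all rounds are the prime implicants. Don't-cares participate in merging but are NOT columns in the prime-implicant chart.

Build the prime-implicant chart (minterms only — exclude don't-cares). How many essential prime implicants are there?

Round 0: 00000✓ 00001✓ 00101✓ 00110✓ 01000✓ 01001✓ 01100✓ 01101✓ 01110✓ 10001✓ 10010✓ 10011✓ 10101✓ 10110✓ 11000✓ 11001✓ 11011✓ 11100✓ 11101✓ 11110✓ 11111✓
Round 1: -0001✓ -0101✓ -0110✓ -1000✓ -1001✓ -1100✓ -1101✓ -1110✓ 0-000✓ 0-001✓ 0-101✓ 0-110✓ 00-01✓ 0000-✓ 01-00✓ 01-01✓ 0100-✓ 011-0✓ 0110-✓ 1-001✓ 1-011✓ 1-101✓ 1-110✓ 10-01✓ 10-10 100-1✓ 1001- 11-00✓ 11-01✓ 11-11✓ 110-1✓ 1100-✓ 111-0✓ 111-1✓ 1110-✓ 1111-✓
Round 2: --001✓ --101✓ --110 -0-01✓ -1-00✓ -1-01✓ -100-✓ -11-0 -110-✓ 0--01✓ 0-00- 01-0-✓ 1--01✓ 1-0-1 11--1 11-0-✓ 111--
Round 3: ---01 -1-0-
PIs = {---01, --110, -1-0-, -11-0, 0-00-, 1-0-1, 10-10, 1001-, 11--1, 111--}
Coverage chart:
  m1: ---01,0-00-
  m5: ---01 ←essential
  m6: --110 ←essential
  m8: -1-0-,0-00-
  m9: ---01,-1-0-,0-00-
  m12: -1-0-,-11-0
  m14: --110,-11-0
  m17: ---01,1-0-1
  m18: 10-10,1001-
  m19: 1-0-1,1001-
  m21: ---01 ←essential
  m22: --110,10-10
  m24: -1-0- ←essential
  m25: ---01,-1-0-,1-0-1,11--1
  m27: 1-0-1,11--1
  m28: -1-0-,-11-0,111--
  m29: ---01,-1-0-,11--1,111--
  m30: --110,-11-0,111--
  m31: 11--1,111--
Essential: ---01, --110, -1-0-

3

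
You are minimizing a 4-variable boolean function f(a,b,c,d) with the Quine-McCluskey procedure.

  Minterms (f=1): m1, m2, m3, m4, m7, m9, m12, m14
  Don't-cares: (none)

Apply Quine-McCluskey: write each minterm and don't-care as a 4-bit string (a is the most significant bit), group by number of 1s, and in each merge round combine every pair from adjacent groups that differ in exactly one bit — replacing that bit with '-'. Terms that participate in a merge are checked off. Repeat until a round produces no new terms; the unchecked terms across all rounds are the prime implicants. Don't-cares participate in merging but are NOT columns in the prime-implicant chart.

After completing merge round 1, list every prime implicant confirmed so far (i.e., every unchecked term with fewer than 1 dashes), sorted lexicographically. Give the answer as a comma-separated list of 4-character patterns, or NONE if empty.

NONE

[col 0] 0001*, 0010*, 0011*, 0100*, 0111*, 1001*, 1100*, 1110*
[col 1] -001, -100, 0-11, 00-1, 001-, 11-0
Prime implicants: -001, -100, 0-11, 00-1, 001-, 11-0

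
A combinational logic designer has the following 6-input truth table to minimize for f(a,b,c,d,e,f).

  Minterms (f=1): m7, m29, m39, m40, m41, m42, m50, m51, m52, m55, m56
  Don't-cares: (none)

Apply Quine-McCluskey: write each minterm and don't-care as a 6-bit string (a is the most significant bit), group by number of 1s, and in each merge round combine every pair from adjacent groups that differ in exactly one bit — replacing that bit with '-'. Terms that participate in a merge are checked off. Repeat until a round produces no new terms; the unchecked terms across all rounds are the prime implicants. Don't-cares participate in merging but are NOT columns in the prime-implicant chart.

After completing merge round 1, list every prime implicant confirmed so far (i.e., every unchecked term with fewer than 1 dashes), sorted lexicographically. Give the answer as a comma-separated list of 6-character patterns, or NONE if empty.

[col 0] 000111*, 011101, 100111*, 101000*, 101001*, 101010*, 110010*, 110011*, 110100, 110111*, 111000*
[col 1] -00111, 1-0111, 1-1000, 1010-0, 10100-, 110-11, 11001-
Prime implicants: -00111, 011101, 1-0111, 1-1000, 1010-0, 10100-, 110-11, 11001-, 110100

011101, 110100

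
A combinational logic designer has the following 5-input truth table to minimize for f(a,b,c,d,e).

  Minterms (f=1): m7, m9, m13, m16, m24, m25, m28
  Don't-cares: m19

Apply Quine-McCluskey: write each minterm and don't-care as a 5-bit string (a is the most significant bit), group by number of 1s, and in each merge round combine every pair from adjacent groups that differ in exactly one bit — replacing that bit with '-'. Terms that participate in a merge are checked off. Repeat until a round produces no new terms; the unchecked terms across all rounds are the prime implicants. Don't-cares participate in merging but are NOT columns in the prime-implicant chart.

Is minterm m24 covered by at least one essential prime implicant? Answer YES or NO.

Round 0: 00111 01001✓ 01101✓ 10000✓ 10011 11000✓ 11001✓ 11100✓
Round 1: -1001 01-01 1-000 11-00 1100-
PIs = {-1001, 00111, 01-01, 1-000, 10011, 11-00, 1100-}
Coverage chart:
  m7: 00111 ←essential
  m9: -1001,01-01
  m13: 01-01 ←essential
  m16: 1-000 ←essential
  m24: 1-000,11-00,1100-
  m25: -1001,1100-
  m28: 11-00 ←essential
Essential: 00111, 01-01, 1-000, 11-00

YES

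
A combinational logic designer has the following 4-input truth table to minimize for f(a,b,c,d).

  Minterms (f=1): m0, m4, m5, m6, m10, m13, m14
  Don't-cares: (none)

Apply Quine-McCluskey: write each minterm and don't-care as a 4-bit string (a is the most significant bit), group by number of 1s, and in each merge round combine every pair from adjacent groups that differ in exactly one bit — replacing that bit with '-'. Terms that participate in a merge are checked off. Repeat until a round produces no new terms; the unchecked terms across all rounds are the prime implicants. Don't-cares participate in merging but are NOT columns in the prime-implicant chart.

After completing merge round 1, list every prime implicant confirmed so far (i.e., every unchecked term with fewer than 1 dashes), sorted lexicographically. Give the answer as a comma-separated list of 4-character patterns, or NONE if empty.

NONE

Round 0: 0000✓ 0100✓ 0101✓ 0110✓ 1010✓ 1101✓ 1110✓
Round 1: -101 -110 0-00 01-0 010- 1-10
PIs = {-101, -110, 0-00, 01-0, 010-, 1-10}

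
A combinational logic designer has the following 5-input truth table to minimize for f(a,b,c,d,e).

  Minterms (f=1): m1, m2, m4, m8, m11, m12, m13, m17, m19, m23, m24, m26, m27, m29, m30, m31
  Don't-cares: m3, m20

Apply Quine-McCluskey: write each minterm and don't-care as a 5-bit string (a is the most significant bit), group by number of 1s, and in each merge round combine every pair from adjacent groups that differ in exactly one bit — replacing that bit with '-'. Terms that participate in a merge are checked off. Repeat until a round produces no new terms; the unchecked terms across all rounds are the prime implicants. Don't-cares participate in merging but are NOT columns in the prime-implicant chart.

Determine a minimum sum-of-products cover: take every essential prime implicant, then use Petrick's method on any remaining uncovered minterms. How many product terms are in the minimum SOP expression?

8

[col 0] 00001*, 00010*, 00011*, 00100*, 01000*, 01011*, 01100*, 01101*, 10001*, 10011*, 10100*, 10111*, 11000*, 11010*, 11011*, 11101*, 11110*, 11111*
[col 1] -0001*, -0011*, -0100, -1000, -1011*, -1101, 0-011*, 0-100, 000-1*, 0001-, 01-00, 0110-, 1-011*, 1-111*, 10-11*, 100-1*, 11-10*, 11-11*, 110-0, 1101-*, 111-1, 1111-*
[col 2] --011, -00-1, 1--11, 11-1-
Prime implicants: --011, -00-1, -0100, -1000, -1101, 0-100, 0001-, 01-00, 0110-, 1--11, 11-1-, 110-0, 111-1
PI chart (minterm → PIs covering it):
  1 | -00-1  (sole → essential)
  2 | 0001-  (sole → essential)
  4 | -0100,0-100
  8 | -1000,01-00
  11 | --011  (sole → essential)
  12 | 0-100,01-00,0110-
  13 | -1101,0110-
  17 | -00-1  (sole → essential)
  19 | --011,-00-1,1--11
  23 | 1--11  (sole → essential)
  24 | -1000,110-0
  26 | 11-1-,110-0
  27 | --011,1--11,11-1-
  29 | -1101,111-1
  30 | 11-1-  (sole → essential)
  31 | 1--11,11-1-,111-1
Essential prime implicants: --011, -00-1, 0001-, 1--11, 11-1-
Petrick residual → -1000, -1101, 0-100
Minimum SOP uses 8 PIs: c'de + b'c'e + bc'd'e' + bcd'e + a'cd'e' + a'b'c'd + ade + abd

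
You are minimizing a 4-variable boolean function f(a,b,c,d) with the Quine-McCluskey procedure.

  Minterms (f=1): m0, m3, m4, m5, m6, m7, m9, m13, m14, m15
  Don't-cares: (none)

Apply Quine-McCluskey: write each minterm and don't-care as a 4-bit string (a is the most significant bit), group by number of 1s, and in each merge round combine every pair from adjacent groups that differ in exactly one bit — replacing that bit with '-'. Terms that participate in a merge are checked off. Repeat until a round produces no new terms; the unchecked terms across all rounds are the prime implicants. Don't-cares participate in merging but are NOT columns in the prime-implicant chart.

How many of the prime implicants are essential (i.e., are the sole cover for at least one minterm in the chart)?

4

[col 0] 0000*, 0011*, 0100*, 0101*, 0110*, 0111*, 1001*, 1101*, 1110*, 1111*
[col 1] -101*, -110*, -111*, 0-00, 0-11, 01-0*, 01-1*, 010-*, 011-*, 1-01, 11-1*, 111-*
[col 2] -1-1, -11-, 01--
Prime implicants: -1-1, -11-, 0-00, 0-11, 01--, 1-01
PI chart (minterm → PIs covering it):
  0 | 0-00  (sole → essential)
  3 | 0-11  (sole → essential)
  4 | 0-00,01--
  5 | -1-1,01--
  6 | -11-,01--
  7 | -1-1,-11-,0-11,01--
  9 | 1-01  (sole → essential)
  13 | -1-1,1-01
  14 | -11-  (sole → essential)
  15 | -1-1,-11-
Essential prime implicants: -11-, 0-00, 0-11, 1-01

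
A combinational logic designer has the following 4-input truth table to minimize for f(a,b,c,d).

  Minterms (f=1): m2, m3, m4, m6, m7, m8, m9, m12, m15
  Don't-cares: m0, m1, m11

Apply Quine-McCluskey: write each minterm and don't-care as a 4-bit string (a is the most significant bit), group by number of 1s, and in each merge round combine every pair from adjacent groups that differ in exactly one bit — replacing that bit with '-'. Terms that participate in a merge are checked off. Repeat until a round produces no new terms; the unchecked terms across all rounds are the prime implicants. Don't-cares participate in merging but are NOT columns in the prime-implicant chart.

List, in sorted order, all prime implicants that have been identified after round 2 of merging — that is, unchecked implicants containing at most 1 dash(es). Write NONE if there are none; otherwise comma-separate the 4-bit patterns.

NONE

[col 0] 0000*, 0001*, 0010*, 0011*, 0100*, 0110*, 0111*, 1000*, 1001*, 1011*, 1100*, 1111*
[col 1] -000*, -001*, -011*, -100*, -111*, 0-00*, 0-10*, 0-11*, 00-0*, 00-1*, 000-*, 001-*, 01-0*, 011-*, 1-00*, 1-11*, 10-1*, 100-*
[col 2] --00, --11, -0-1, -00-, 0--0, 0-1-, 00--
Prime implicants: --00, --11, -0-1, -00-, 0--0, 0-1-, 00--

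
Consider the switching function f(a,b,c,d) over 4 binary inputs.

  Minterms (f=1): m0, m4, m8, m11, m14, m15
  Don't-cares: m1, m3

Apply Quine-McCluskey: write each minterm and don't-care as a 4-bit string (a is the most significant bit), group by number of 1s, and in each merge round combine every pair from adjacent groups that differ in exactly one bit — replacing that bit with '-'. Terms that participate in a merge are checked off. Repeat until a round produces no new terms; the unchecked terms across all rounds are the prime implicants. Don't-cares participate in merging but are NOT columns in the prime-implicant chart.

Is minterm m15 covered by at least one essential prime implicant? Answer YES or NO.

YES

[col 0] 0000*, 0001*, 0011*, 0100*, 1000*, 1011*, 1110*, 1111*
[col 1] -000, -011, 0-00, 00-1, 000-, 1-11, 111-
Prime implicants: -000, -011, 0-00, 00-1, 000-, 1-11, 111-
PI chart (minterm → PIs covering it):
  0 | -000,0-00,000-
  4 | 0-00  (sole → essential)
  8 | -000  (sole → essential)
  11 | -011,1-11
  14 | 111-  (sole → essential)
  15 | 1-11,111-
Essential prime implicants: -000, 0-00, 111-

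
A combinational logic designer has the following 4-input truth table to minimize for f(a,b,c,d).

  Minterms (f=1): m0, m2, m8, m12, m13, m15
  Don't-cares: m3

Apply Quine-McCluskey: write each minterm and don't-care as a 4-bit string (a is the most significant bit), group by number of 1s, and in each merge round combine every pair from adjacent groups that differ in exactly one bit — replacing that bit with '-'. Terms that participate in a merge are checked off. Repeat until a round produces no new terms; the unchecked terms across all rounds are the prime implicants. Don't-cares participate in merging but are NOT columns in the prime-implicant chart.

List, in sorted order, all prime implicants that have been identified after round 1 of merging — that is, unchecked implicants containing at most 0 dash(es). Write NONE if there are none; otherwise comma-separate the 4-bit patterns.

NONE

Round 0: 0000✓ 0010✓ 0011✓ 1000✓ 1100✓ 1101✓ 1111✓
Round 1: -000 00-0 001- 1-00 11-1 110-
PIs = {-000, 00-0, 001-, 1-00, 11-1, 110-}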